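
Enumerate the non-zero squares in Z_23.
Squares in Z_23*: {1, 2, 3, 4, 6, 8, 9, 12, 13, 16, 18}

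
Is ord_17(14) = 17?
Powers of 14 mod 17: 14^1≡14, 14^2≡9, 14^3≡7, 14^4≡13, 14^5≡12, 14^6≡15, 14^7≡6, 14^8≡16, 14^9≡3, 14^10≡8, 14^11≡10, 14^12≡4, 14^13≡5, 14^14≡2, 14^15≡11, 14^16≡1. Already 14^16≡1, so the order is 16 < 17. No, the actual order is 16.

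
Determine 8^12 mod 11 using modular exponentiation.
Using Fermat: 8^{10} ≡ 1 mod 11. 12 ≡ 2 mod 10. So 8^{12} ≡ 8^{2} ≡ 9 mod 11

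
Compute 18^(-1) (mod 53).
Since 53 is prime, by Fermat 18^(-1) ≡ 18^{51} ≡ 3 (mod 53). Verify: 18 × 3 = 54 ≡ 1 (mod 53)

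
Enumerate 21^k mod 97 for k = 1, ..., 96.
21^1, 21^2, ..., 21^{96} mod 97: [21, 53, 46, 93, 13, 79, 10, 16, 45, 72, 57, 33, 14, 3, 63, 62, 41, 85, 39, 43, 30, 48, 38, 22, 74, 2, 42, 9, 92, 89, 26, 61, 20, 32, 90, 47, 17, 66, 28, 6, 29, 27, 82, 73, 78, 86, 60, 96, 76, 44, 51, 4, 84, 18, 87, 81, 52, 25, 40, 64, 83, 94, 34, 35, 56, 12, 58, 54, 67, 49, 59, 75, 23, 95, 55, 88, 5, 8, 71, 36, 77, 65, 7, 50, 80, 31, 69, 91, 68, 70, 15, 24, 19, 11, 37, 1]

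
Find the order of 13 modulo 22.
Powers of 13 mod 22: 13^1≡13, 13^2≡15, 13^3≡19, 13^4≡5, 13^5≡21, 13^6≡9, 13^7≡7, 13^8≡3, 13^9≡17, 13^10≡1. So the order of 13 is 10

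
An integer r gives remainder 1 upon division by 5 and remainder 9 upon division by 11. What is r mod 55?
M = 5 × 11 = 55. M₁ = 11, y₁ ≡ 1 mod 5. M₂ = 5, y₂ ≡ 9 mod 11. r = 1×11×1 + 9×5×9 ≡ 31 mod 55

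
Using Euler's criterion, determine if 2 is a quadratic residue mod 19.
By Euler's criterion: 2^{9} ≡ 18 mod 19. Since this equals -1 (≡ 18), 2 is not a QR.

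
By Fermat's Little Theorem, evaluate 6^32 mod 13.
By Fermat: 6^{12} ≡ 1 mod 13. 32 = 2×12 + 8. So 6^{32} ≡ 6^{8} ≡ 3 mod 13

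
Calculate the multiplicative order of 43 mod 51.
Powers of 43 mod 51: 43^1≡43, 43^2≡13, 43^3≡49, 43^4≡16, 43^5≡25, 43^6≡4, 43^7≡19, 43^8≡1. Order = 8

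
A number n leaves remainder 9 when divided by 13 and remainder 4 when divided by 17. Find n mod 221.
M = 13 × 17 = 221. M₁ = 17, y₁ ≡ 10 mod 13. M₂ = 13, y₂ ≡ 4 mod 17. n = 9×17×10 + 4×13×4 ≡ 191 mod 221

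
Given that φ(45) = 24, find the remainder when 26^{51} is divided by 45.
By Euler: 26^{24} ≡ 1 (mod 45) since gcd(26, 45) = 1. 51 = 2×24 + 3. So 26^{51} ≡ 26^{3} ≡ 26 (mod 45)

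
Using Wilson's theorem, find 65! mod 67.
(66)! = (65)! × (66) ≡ -1 (mod 67). So (65)! ≡ -1 × (66)^(-1) ≡ (-1)×(-1) = 1 (mod 67)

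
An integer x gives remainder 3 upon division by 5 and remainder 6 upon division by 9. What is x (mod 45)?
M = 5 × 9 = 45. M₁ = 9, y₁ ≡ 4 (mod 5). M₂ = 5, y₂ ≡ 2 (mod 9). x = 3×9×4 + 6×5×2 ≡ 33 (mod 45)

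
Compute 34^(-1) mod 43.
Since 43 is prime, by Fermat 34^(-1) ≡ 34^{41} ≡ 19 mod 43. Verify: 34 × 19 = 646 ≡ 1 mod 43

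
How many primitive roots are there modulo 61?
There are φ(61-1) = φ(60) = 16 primitive roots modulo 61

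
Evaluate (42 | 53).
(42/53) = 42^{26} mod 53 = 1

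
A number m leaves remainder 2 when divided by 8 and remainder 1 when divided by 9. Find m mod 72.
M = 8 × 9 = 72. M₁ = 9, y₁ ≡ 1 mod 8. M₂ = 8, y₂ ≡ 8 mod 9. m = 2×9×1 + 1×8×8 ≡ 10 mod 72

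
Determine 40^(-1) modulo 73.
Since 73 is prime, by Fermat 40^(-1) ≡ 40^{71} ≡ 42 (mod 73). Verify: 40 × 42 = 1680 ≡ 1 (mod 73)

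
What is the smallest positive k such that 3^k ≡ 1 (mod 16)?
Powers of 3 mod 16: 3^1≡3, 3^2≡9, 3^3≡11, 3^4≡1. ord_16(3) = 4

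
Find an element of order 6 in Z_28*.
3 has order 6 mod 28 since 3^{6} ≡ 1 (mod 28) and no smaller power works.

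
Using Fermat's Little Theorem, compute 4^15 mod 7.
By Fermat: 4^{6} ≡ 1 (mod 7). 15 = 2×6 + 3. So 4^{15} ≡ 4^{3} ≡ 1 (mod 7)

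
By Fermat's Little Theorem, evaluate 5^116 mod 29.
By Fermat: 5^{28} ≡ 1 mod 29. 116 = 4×28 + 4. So 5^{116} ≡ 5^{4} ≡ 16 mod 29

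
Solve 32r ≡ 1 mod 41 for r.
Since 41 is prime, by Fermat 32^(-1) ≡ 32^{39} ≡ 9 mod 41. Verify: 32 × 9 = 288 ≡ 1 mod 41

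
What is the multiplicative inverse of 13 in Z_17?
Since 17 is prime, by Fermat 13^(-1) ≡ 13^{15} ≡ 4 mod 17. Verify: 13 × 4 = 52 ≡ 1 mod 17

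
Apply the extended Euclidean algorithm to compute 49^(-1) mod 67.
Extended GCD: 49(26) + 67(-19) = 1. So 49^(-1) ≡ 26 mod 67. Verify: 49 × 26 = 1274 ≡ 1 mod 67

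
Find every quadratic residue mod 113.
Quadratic residues modulo 113: {1, 2, 4, 7, 8, 9, 11, 13, 14, 15, 16, 18, 22, 25, 26, 28, 30, 31, 32, 36, 41, 44, 49, 50, 51, 52, 53, 56, 57, 60, 61, 62, 63, 64, 69, 72, 77, 81, 82, 83, 85, 87, 88, 91, 95, 97, 98, 99, 100, 102, 104, 105, 106, 109, 111, 112}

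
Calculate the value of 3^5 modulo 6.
By repeated squaring mod 6: 3^{1}≡3, 3^{2}≡3, 3^{4}≡3. Then 3^{5} = 3^{4+1} ≡ 3 × 3 ≡ 3 mod 6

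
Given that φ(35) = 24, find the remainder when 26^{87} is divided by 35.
By Euler: 26^{24} ≡ 1 (mod 35) since gcd(26, 35) = 1. 87 = 3×24 + 15. So 26^{87} ≡ 26^{15} ≡ 6 (mod 35)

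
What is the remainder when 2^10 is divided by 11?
Using Fermat: 2^{10} ≡ 1 mod 11. 10 ≡ 0 mod 10. So 2^{10} ≡ 2^{0} ≡ 1 mod 11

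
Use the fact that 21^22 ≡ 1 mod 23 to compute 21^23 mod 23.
By Fermat: 21^{22} ≡ 1 mod 23. So 21^{23} = 21^{22} · 21^{1} ≡ 21^{1} ≡ 21 mod 23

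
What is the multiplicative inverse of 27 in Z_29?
Since 29 is prime, by Fermat 27^(-1) ≡ 27^{27} ≡ 14 (mod 29). Verify: 27 × 14 = 378 ≡ 1 (mod 29)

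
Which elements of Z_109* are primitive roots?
There are φ(108) = 36 primitive roots mod 109: {6, 10, 11, 13, 14, 18, 24, 30, 37, 39, 40, 42, 44, 47, 50, 51, 52, 53, 56, 57, 58, 59, 62, 65, 67, 69, 70, 72, 79, 85, 91, 95, 96, 98, 99, 103}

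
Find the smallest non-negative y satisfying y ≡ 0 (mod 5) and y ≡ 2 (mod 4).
M = 5 × 4 = 20. M₁ = 4, y₁ ≡ 4 (mod 5). M₂ = 5, y₂ ≡ 1 (mod 4). y = 0×4×4 + 2×5×1 ≡ 10 (mod 20)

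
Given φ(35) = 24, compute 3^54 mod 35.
By Euler: 3^{24} ≡ 1 mod 35 since gcd(3, 35) = 1. 54 = 2×24 + 6. So 3^{54} ≡ 3^{6} ≡ 29 mod 35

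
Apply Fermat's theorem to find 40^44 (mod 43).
By Fermat: 40^{42} ≡ 1 (mod 43). So 40^{44} = 40^{42} · 40^{2} ≡ 40^{2} ≡ 9 (mod 43)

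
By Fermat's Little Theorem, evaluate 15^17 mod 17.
By Fermat: 15^{16} ≡ 1 mod 17. So 15^{17} = 15^{16} · 15^{1} ≡ 15^{1} ≡ 15 mod 17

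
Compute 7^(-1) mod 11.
Since 11 is prime, by Fermat 7^(-1) ≡ 7^{9} ≡ 8 mod 11. Verify: 7 × 8 = 56 ≡ 1 mod 11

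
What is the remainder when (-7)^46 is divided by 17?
Using Fermat: (-7)^{16} ≡ 1 (mod 17). 46 ≡ 14 (mod 16). So (-7)^{46} ≡ (-7)^{14} ≡ 8 (mod 17)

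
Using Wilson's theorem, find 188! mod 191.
(190)! = (188)! × (189) × (190) ≡ -1 (mod 191). So (188)! ≡ -1 × [(190)(189)]^(-1) ≡ 95 (mod 191)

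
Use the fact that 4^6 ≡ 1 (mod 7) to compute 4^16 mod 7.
By Fermat: 4^{6} ≡ 1 (mod 7). 16 = 2×6 + 4. So 4^{16} ≡ 4^{4} ≡ 4 (mod 7)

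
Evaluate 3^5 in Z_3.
By repeated squaring mod 3: 3^{1}≡0, 3^{2}≡0, 3^{4}≡0. Then 3^{5} = 3^{4+1} ≡ 0 × 0 ≡ 0 mod 3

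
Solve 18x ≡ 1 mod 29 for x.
Since 29 is prime, by Fermat 18^(-1) ≡ 18^{27} ≡ 21 mod 29. Verify: 18 × 21 = 378 ≡ 1 mod 29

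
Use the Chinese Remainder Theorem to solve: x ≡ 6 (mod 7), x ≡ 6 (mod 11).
M = 7 × 11 = 77. M₁ = 11, y₁ ≡ 2 (mod 7). M₂ = 7, y₂ ≡ 8 (mod 11). x = 6×11×2 + 6×7×8 ≡ 6 (mod 77)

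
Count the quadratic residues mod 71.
For prime 71, there are (p-1)/2 = (71-1)/2 = 35 quadratic residues (excluding 0).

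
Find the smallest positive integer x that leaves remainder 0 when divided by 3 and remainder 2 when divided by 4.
M = 3 × 4 = 12. M₁ = 4, y₁ ≡ 1 (mod 3). M₂ = 3, y₂ ≡ 3 (mod 4). x = 0×4×1 + 2×3×3 ≡ 6 (mod 12)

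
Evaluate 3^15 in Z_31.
By repeated squaring (mod 31): 3^{1}≡3, 3^{2}≡9, 3^{4}≡19, 3^{8}≡20. Then 3^{15} = 3^{8+4+2+1} ≡ 20 × 19 × 9 × 3 ≡ 30 (mod 31)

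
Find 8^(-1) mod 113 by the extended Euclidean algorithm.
Extended GCD: 8(-14) + 113(1) = 1. So 8^(-1) ≡ -14 ≡ 99 mod 113. Verify: 8 × 99 = 792 ≡ 1 mod 113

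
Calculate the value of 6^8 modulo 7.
Using Fermat: 6^{6} ≡ 1 (mod 7). 8 ≡ 2 (mod 6). So 6^{8} ≡ 6^{2} ≡ 1 (mod 7)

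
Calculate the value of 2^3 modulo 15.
2^{3} = 8 ≡ 8 (mod 15)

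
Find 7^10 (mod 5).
Using Fermat: 7^{4} ≡ 1 (mod 5). 10 ≡ 2 (mod 4). So 7^{10} ≡ 7^{2} ≡ 4 (mod 5)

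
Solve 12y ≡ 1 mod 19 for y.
Since 19 is prime, by Fermat 12^(-1) ≡ 12^{17} ≡ 8 mod 19. Verify: 12 × 8 = 96 ≡ 1 mod 19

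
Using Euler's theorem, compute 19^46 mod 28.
By Euler: 19^{12} ≡ 1 (mod 28) since gcd(19, 28) = 1. 46 = 3×12 + 10. So 19^{46} ≡ 19^{10} ≡ 9 (mod 28)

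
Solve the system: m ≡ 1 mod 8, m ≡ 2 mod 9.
M = 8 × 9 = 72. M₁ = 9, y₁ ≡ 1 mod 8. M₂ = 8, y₂ ≡ 8 mod 9. m = 1×9×1 + 2×8×8 ≡ 65 mod 72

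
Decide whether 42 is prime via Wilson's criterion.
(41)! mod 42 = 0. Since 0 ≢ -1 mod 42, 42 is not prime.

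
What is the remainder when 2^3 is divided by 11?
2^{3} = 8 ≡ 8 (mod 11)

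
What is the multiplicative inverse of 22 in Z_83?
Since 83 is prime, by Fermat 22^(-1) ≡ 22^{81} ≡ 34 mod 83. Verify: 22 × 34 = 748 ≡ 1 mod 83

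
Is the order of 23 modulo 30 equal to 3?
Powers of 23 mod 30: 23^1≡23, 23^2≡19, 23^3≡17, 23^4≡1. 23^3≡17≢1, so ord ≠ 3. No, the actual order is 4.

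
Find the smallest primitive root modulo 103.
g = 5. For each prime q|102: 5^{51}≡102, 5^{34}≡56, 5^{6}≡72, none ≡ 1, so ord_103(5) = 102 and 5 is a primitive root.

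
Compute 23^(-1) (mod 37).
Since 37 is prime, by Fermat 23^(-1) ≡ 23^{35} ≡ 29 (mod 37). Verify: 23 × 29 = 667 ≡ 1 (mod 37)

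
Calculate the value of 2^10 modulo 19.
By repeated squaring (mod 19): 2^{1}≡2, 2^{2}≡4, 2^{4}≡16, 2^{8}≡9. Then 2^{10} = 2^{8+2} ≡ 9 × 4 ≡ 17 (mod 19)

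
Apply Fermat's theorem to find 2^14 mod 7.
By Fermat: 2^{6} ≡ 1 mod 7. 14 = 2×6 + 2. So 2^{14} ≡ 2^{2} ≡ 4 mod 7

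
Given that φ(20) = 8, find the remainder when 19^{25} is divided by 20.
By Euler: 19^{8} ≡ 1 mod 20 since gcd(19, 20) = 1. 25 = 3×8 + 1. So 19^{25} ≡ 19^{1} ≡ 19 mod 20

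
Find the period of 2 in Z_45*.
Powers of 2 mod 45: 2^1≡2, 2^2≡4, 2^3≡8, 2^4≡16, 2^5≡32, 2^6≡19, 2^7≡38, 2^8≡31, 2^9≡17, 2^10≡34, 2^11≡23, 2^12≡1. ord_45(2) = 12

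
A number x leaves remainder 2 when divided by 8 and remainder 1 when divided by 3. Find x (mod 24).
M = 8 × 3 = 24. M₁ = 3, y₁ ≡ 3 (mod 8). M₂ = 8, y₂ ≡ 2 (mod 3). x = 2×3×3 + 1×8×2 ≡ 10 (mod 24)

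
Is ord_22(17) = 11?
Powers of 17 mod 22: 17^1≡17, 17^2≡3, 17^3≡7, 17^4≡9, 17^5≡21, 17^6≡5, 17^7≡19, 17^8≡15, 17^9≡13, 17^10≡1. Already 17^10≡1, so the order is 10 < 11. No, the actual order is 10.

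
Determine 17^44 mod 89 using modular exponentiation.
By repeated squaring mod 89: 17^{1}≡17, 17^{2}≡22, 17^{4}≡39, 17^{8}≡8, 17^{16}≡64, 17^{32}≡2. Then 17^{44} = 17^{32+8+4} ≡ 2 × 8 × 39 ≡ 1 mod 89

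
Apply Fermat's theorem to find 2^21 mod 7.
By Fermat: 2^{6} ≡ 1 mod 7. 21 = 3×6 + 3. So 2^{21} ≡ 2^{3} ≡ 1 mod 7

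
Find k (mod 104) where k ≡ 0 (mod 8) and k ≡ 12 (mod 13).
M = 8 × 13 = 104. M₁ = 13, y₁ ≡ 5 (mod 8). M₂ = 8, y₂ ≡ 5 (mod 13). k = 0×13×5 + 12×8×5 ≡ 64 (mod 104)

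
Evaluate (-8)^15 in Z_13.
Using Fermat: (-8)^{12} ≡ 1 mod 13. 15 ≡ 3 mod 12. So (-8)^{15} ≡ (-8)^{3} ≡ 8 mod 13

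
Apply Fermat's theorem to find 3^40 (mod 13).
By Fermat: 3^{12} ≡ 1 (mod 13). 40 = 3×12 + 4. So 3^{40} ≡ 3^{4} ≡ 3 (mod 13)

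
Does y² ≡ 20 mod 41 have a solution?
By Euler's criterion: 20^{20} ≡ 1 mod 41. Since this equals 1, 20 is a QR.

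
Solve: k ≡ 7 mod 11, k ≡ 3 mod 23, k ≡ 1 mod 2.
M = 11 × 23 × 2 = 506. M₁ = 46, y₁ ≡ 6 mod 11. M₂ = 22, y₂ ≡ 22 mod 23. M₃ = 253, y₃ ≡ 1 mod 2. k = 7×46×6 + 3×22×22 + 1×253×1 ≡ 95 mod 506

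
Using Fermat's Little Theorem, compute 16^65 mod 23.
By Fermat: 16^{22} ≡ 1 (mod 23). 65 = 2×22 + 21. So 16^{65} ≡ 16^{21} ≡ 13 (mod 23)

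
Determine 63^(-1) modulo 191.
Since 191 is prime, by Fermat 63^(-1) ≡ 63^{189} ≡ 94 mod 191. Verify: 63 × 94 = 5922 ≡ 1 mod 191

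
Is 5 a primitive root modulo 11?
5^{5} ≡ 1 mod 11 and 5 < 10, so ord_11(5) = 5 ≠ 10 and 5 is not a primitive root.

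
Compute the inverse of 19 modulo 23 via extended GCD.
Extended GCD: 19(-6) + 23(5) = 1. So 19^(-1) ≡ -6 ≡ 17 (mod 23). Verify: 19 × 17 = 323 ≡ 1 (mod 23)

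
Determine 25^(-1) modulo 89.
Since 89 is prime, by Fermat 25^(-1) ≡ 25^{87} ≡ 57 (mod 89). Verify: 25 × 57 = 1425 ≡ 1 (mod 89)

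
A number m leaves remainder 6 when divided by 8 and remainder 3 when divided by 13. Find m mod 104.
M = 8 × 13 = 104. M₁ = 13, y₁ ≡ 5 mod 8. M₂ = 8, y₂ ≡ 5 mod 13. m = 6×13×5 + 3×8×5 ≡ 94 mod 104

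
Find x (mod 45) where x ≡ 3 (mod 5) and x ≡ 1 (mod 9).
M = 5 × 9 = 45. M₁ = 9, y₁ ≡ 4 (mod 5). M₂ = 5, y₂ ≡ 2 (mod 9). x = 3×9×4 + 1×5×2 ≡ 28 (mod 45)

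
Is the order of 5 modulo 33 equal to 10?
Powers of 5 mod 33: 5^1≡5, 5^2≡25, 5^3≡26, 5^4≡31, 5^5≡23, 5^6≡16, 5^7≡14, 5^8≡4, 5^9≡20, 5^10≡1. First k with 5^k≡1 is k=10. Yes, ord_33(5) = 10.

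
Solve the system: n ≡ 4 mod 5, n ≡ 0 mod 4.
M = 5 × 4 = 20. M₁ = 4, y₁ ≡ 4 mod 5. M₂ = 5, y₂ ≡ 1 mod 4. n = 4×4×4 + 0×5×1 ≡ 4 mod 20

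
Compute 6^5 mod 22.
By repeated squaring (mod 22): 6^{1}≡6, 6^{2}≡14, 6^{4}≡20. Then 6^{5} = 6^{4+1} ≡ 20 × 6 ≡ 10 (mod 22)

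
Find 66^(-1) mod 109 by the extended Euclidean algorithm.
Extended GCD: 66(38) + 109(-23) = 1. So 66^(-1) ≡ 38 mod 109. Verify: 66 × 38 = 2508 ≡ 1 mod 109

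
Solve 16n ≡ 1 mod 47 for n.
Since 47 is prime, by Fermat 16^(-1) ≡ 16^{45} ≡ 3 mod 47. Verify: 16 × 3 = 48 ≡ 1 mod 47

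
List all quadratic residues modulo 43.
Squares in Z_43*: {1, 4, 6, 9, 10, 11, 13, 14, 15, 16, 17, 21, 23, 24, 25, 31, 35, 36, 38, 40, 41}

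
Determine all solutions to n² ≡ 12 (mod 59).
The square roots of 12 mod 59 are 22 and 37. Verify: 22² = 484 ≡ 12 (mod 59)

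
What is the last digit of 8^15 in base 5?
Using Fermat: 8^{4} ≡ 1 mod 5. 15 ≡ 3 mod 4. So 8^{15} ≡ 8^{3} ≡ 2 mod 5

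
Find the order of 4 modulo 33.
Powers of 4 mod 33: 4^1≡4, 4^2≡16, 4^3≡31, 4^4≡25, 4^5≡1. Order = 5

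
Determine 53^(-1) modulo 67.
Since 67 is prime, by Fermat 53^(-1) ≡ 53^{65} ≡ 43 mod 67. Verify: 53 × 43 = 2279 ≡ 1 mod 67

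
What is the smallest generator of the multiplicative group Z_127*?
g = 3. Powers: [3, 9, 27, 81, 116, 94, 28, 84, 125, ...] generates all 126 non-zero residues.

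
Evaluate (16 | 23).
(16/23) = 16^{11} mod 23 = 1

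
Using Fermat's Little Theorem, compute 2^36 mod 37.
By Fermat's Little Theorem, 2^{36} ≡ 1 mod 37 since 37 is prime and gcd(2, 37) = 1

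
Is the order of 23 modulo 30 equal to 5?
Powers of 23 mod 30: 23^1≡23, 23^2≡19, 23^3≡17, 23^4≡1. Already 23^4≡1, so the order is 4 < 5. No, the actual order is 4.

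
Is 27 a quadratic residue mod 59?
By Euler's criterion: 27^{29} ≡ 1 mod 59. Since this equals 1, 27 is a QR.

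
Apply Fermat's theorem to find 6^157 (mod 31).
By Fermat: 6^{30} ≡ 1 (mod 31). 157 ≡ 7 (mod 30). So 6^{157} ≡ 6^{7} ≡ 6 (mod 31)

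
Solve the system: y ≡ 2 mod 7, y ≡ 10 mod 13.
M = 7 × 13 = 91. M₁ = 13, y₁ ≡ 6 mod 7. M₂ = 7, y₂ ≡ 2 mod 13. y = 2×13×6 + 10×7×2 ≡ 23 mod 91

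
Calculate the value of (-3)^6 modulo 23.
By repeated squaring mod 23: (-3)^{1}≡20, (-3)^{2}≡9, (-3)^{4}≡12. Then (-3)^{6} = (-3)^{4+2} ≡ 12 × 9 ≡ 16 mod 23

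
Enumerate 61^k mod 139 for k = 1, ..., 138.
61^1, 61^2, ..., 61^{138} mod 139: [61, 107, 133, 51, 53, 36, 111, 99, 62, 29, 101, 45, 104, 89, 8, 71, 22, 91, 130, 7, 10, 54, 97, 79, 93, 113, 82, 137, 17, 64, 12, 37, 33, 67, 56, 80, 15, 81, 76, 49, 70, 100, 123, 136, 95, 96, 18, 125, 119, 31, 84, 120, 92, 52, 114, 4, 105, 11, 115, 65, 73, 5, 27, 118, 109, 116, 126, 41, 138, 78, 32, 6, 88, 86, 103, 28, 40, 77, 110, 38, 94, 35, 50, 131, 68, 117, 48, 9, 132, 129, 85, 42, 60, 46, 26, 57, 2, 122, 75, 127, 102, 106, 72, 83, 59, 124, 58, 63, 90, 69, 39, 16, 3, 44, 43, 121, 14, 20, 108, 55, 19, 47, 87, 25, 135, 34, 128, 24, 74, 66, 134, 112, 21, 30, 23, 13, 98, 1]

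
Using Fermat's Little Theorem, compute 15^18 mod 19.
By Fermat's Little Theorem, 15^{18} ≡ 1 mod 19 since 19 is prime and gcd(15, 19) = 1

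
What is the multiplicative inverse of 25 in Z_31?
Since 31 is prime, by Fermat 25^(-1) ≡ 25^{29} ≡ 5 (mod 31). Verify: 25 × 5 = 125 ≡ 1 (mod 31)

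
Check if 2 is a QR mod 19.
By Euler's criterion: 2^{9} ≡ 18 (mod 19). Since this equals -1 (≡ 18), 2 is not a QR.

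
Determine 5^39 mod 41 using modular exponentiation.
By repeated squaring (mod 41): 5^{1}≡5, 5^{2}≡25, 5^{4}≡10, 5^{8}≡18, 5^{16}≡37, 5^{32}≡16. Then 5^{39} = 5^{32+4+2+1} ≡ 16 × 10 × 25 × 5 ≡ 33 (mod 41)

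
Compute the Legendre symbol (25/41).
(25/41) = 25^{20} mod 41 = 1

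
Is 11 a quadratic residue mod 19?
By Euler's criterion: 11^{9} ≡ 1 mod 19. Since this equals 1, 11 is a QR.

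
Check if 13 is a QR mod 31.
By Euler's criterion: 13^{15} ≡ 30 mod 31. Since this equals -1 (≡ 30), 13 is not a QR.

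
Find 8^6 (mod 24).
By repeated squaring (mod 24): 8^{1}≡8, 8^{2}≡16, 8^{4}≡16. Then 8^{6} = 8^{4+2} ≡ 16 × 16 ≡ 16 (mod 24)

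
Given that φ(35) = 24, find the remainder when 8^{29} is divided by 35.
By Euler: 8^{24} ≡ 1 (mod 35) since gcd(8, 35) = 1. 29 = 1×24 + 5. So 8^{29} ≡ 8^{5} ≡ 8 (mod 35)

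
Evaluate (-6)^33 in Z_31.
Using Fermat: (-6)^{30} ≡ 1 (mod 31). 33 ≡ 3 (mod 30). So (-6)^{33} ≡ (-6)^{3} ≡ 1 (mod 31)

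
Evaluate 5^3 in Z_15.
5^{3} = 125 ≡ 5 (mod 15)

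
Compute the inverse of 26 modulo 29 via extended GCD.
Extended GCD: 26(-10) + 29(9) = 1. So 26^(-1) ≡ -10 ≡ 19 (mod 29). Verify: 26 × 19 = 494 ≡ 1 (mod 29)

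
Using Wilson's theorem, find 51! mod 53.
(52)! = (51)! × (52) ≡ -1 (mod 53). So (51)! ≡ -1 × (52)^(-1) ≡ (-1)×(-1) = 1 (mod 53)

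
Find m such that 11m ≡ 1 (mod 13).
Since 13 is prime, by Fermat 11^(-1) ≡ 11^{11} ≡ 6 (mod 13). Verify: 11 × 6 = 66 ≡ 1 (mod 13)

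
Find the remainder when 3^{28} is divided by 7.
By Fermat: 3^{6} ≡ 1 (mod 7). 28 = 4×6 + 4. So 3^{28} ≡ 3^{4} ≡ 4 (mod 7)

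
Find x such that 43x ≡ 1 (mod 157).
Since 157 is prime, by Fermat 43^(-1) ≡ 43^{155} ≡ 84 (mod 157). Verify: 43 × 84 = 3612 ≡ 1 (mod 157)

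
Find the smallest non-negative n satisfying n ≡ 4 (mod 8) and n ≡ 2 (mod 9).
M = 8 × 9 = 72. M₁ = 9, y₁ ≡ 1 (mod 8). M₂ = 8, y₂ ≡ 8 (mod 9). n = 4×9×1 + 2×8×8 ≡ 20 (mod 72)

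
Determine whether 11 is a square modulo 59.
By Euler's criterion: 11^{29} ≡ 58 mod 59. Since this equals -1 (≡ 58), 11 is not a QR.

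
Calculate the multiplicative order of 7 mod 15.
Powers of 7 mod 15: 7^1≡7, 7^2≡4, 7^3≡13, 7^4≡1. So the order of 7 is 4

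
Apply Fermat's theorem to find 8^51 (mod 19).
By Fermat: 8^{18} ≡ 1 (mod 19). 51 = 2×18 + 15. So 8^{51} ≡ 8^{15} ≡ 18 (mod 19)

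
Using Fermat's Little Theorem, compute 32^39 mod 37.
By Fermat: 32^{36} ≡ 1 mod 37. So 32^{39} = 32^{36} · 32^{3} ≡ 32^{3} ≡ 23 mod 37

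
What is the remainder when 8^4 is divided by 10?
8^{4} = 4096 ≡ 6 (mod 10)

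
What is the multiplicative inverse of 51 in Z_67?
Since 67 is prime, by Fermat 51^(-1) ≡ 51^{65} ≡ 46 mod 67. Verify: 51 × 46 = 2346 ≡ 1 mod 67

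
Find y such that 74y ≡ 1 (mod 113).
Since 113 is prime, by Fermat 74^(-1) ≡ 74^{111} ≡ 84 (mod 113). Verify: 74 × 84 = 6216 ≡ 1 (mod 113)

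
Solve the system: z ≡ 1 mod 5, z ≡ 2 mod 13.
M = 5 × 13 = 65. M₁ = 13, y₁ ≡ 2 mod 5. M₂ = 5, y₂ ≡ 8 mod 13. z = 1×13×2 + 2×5×8 ≡ 41 mod 65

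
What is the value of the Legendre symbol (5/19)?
(5/19) = 5^{9} mod 19 = 1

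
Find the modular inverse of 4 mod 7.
Since 7 is prime, by Fermat 4^(-1) ≡ 4^{5} ≡ 2 mod 7. Verify: 4 × 2 = 8 ≡ 1 mod 7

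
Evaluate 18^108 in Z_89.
Using Fermat: 18^{88} ≡ 1 (mod 89). 108 ≡ 20 (mod 88). So 18^{108} ≡ 18^{20} ≡ 64 (mod 89)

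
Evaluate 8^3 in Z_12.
8^{3} = 512 ≡ 8 mod 12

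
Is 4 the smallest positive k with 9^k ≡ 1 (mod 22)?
Powers of 9 mod 22: 9^1≡9, 9^2≡15, 9^3≡3, 9^4≡5, 9^5≡1. 9^4≡5≢1, so ord ≠ 4. No, the actual order is 5.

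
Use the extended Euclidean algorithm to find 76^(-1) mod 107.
Extended GCD: 76(-38) + 107(27) = 1. So 76^(-1) ≡ -38 ≡ 69 mod 107. Verify: 76 × 69 = 5244 ≡ 1 mod 107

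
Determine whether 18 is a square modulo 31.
By Euler's criterion: 18^{15} ≡ 1 mod 31. Since this equals 1, 18 is a QR.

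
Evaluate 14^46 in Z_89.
By repeated squaring mod 89: 14^{1}≡14, 14^{2}≡18, 14^{4}≡57, 14^{8}≡45, 14^{16}≡67, 14^{32}≡39. Then 14^{46} = 14^{32+8+4+2} ≡ 39 × 45 × 57 × 18 ≡ 71 mod 89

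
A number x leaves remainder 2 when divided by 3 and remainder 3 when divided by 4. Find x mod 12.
M = 3 × 4 = 12. M₁ = 4, y₁ ≡ 1 mod 3. M₂ = 3, y₂ ≡ 3 mod 4. x = 2×4×1 + 3×3×3 ≡ 11 mod 12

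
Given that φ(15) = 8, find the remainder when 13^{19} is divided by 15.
By Euler: 13^{8} ≡ 1 (mod 15) since gcd(13, 15) = 1. 19 = 2×8 + 3. So 13^{19} ≡ 13^{3} ≡ 7 (mod 15)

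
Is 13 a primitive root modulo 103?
13^{17} ≡ 1 (mod 103) and 17 < 102, so ord_103(13) = 17 ≠ 102 and 13 is not a primitive root.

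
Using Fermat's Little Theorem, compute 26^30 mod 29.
By Fermat: 26^{28} ≡ 1 (mod 29). So 26^{30} = 26^{28} · 26^{2} ≡ 26^{2} ≡ 9 (mod 29)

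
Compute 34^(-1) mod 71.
Since 71 is prime, by Fermat 34^(-1) ≡ 34^{69} ≡ 23 mod 71. Verify: 34 × 23 = 782 ≡ 1 mod 71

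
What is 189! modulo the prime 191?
(190)! = (189)! × (190) ≡ -1 mod 191. So (189)! ≡ -1 × (190)^(-1) ≡ (-1)×(-1) = 1 mod 191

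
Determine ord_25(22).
Powers of 22 mod 25: 22^1≡22, 22^2≡9, 22^3≡23, 22^4≡6, 22^5≡7, 22^6≡4, 22^7≡13, 22^8≡11, 22^9≡17, 22^10≡24, 22^11≡3, 22^12≡16, 22^13≡2, 22^14≡19, 22^15≡18, 22^16≡21, 22^17≡12, 22^18≡14, 22^19≡8, 22^20≡1. Order = 20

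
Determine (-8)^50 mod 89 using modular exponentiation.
By repeated squaring mod 89: (-8)^{1}≡81, (-8)^{2}≡64, (-8)^{4}≡2, (-8)^{8}≡4, (-8)^{16}≡16, (-8)^{32}≡78. Then (-8)^{50} = (-8)^{32+16+2} ≡ 78 × 16 × 64 ≡ 39 mod 89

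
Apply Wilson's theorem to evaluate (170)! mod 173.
(172)! = (170)! × (171) × (172) ≡ -1 mod 173. So (170)! ≡ -1 × [(172)(171)]^(-1) ≡ 86 mod 173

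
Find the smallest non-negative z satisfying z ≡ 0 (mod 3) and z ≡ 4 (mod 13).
M = 3 × 13 = 39. M₁ = 13, y₁ ≡ 1 (mod 3). M₂ = 3, y₂ ≡ 9 (mod 13). z = 0×13×1 + 4×3×9 ≡ 30 (mod 39)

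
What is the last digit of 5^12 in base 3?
Using Fermat: 5^{2} ≡ 1 mod 3. 12 ≡ 0 mod 2. So 5^{12} ≡ 5^{0} ≡ 1 mod 3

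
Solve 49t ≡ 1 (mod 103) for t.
Since 103 is prime, by Fermat 49^(-1) ≡ 49^{101} ≡ 82 (mod 103). Verify: 49 × 82 = 4018 ≡ 1 (mod 103)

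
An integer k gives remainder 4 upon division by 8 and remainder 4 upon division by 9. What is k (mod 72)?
M = 8 × 9 = 72. M₁ = 9, y₁ ≡ 1 (mod 8). M₂ = 8, y₂ ≡ 8 (mod 9). k = 4×9×1 + 4×8×8 ≡ 4 (mod 72)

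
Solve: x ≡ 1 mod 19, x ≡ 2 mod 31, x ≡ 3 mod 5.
M = 19 × 31 × 5 = 2945. M₁ = 155, y₁ ≡ 13 mod 19. M₂ = 95, y₂ ≡ 16 mod 31. M₃ = 589, y₃ ≡ 4 mod 5. x = 1×155×13 + 2×95×16 + 3×589×4 ≡ 343 mod 2945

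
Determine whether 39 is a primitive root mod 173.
ord_173(39) divides 172. For each prime q|172: 39^{86}≡172, 39^{4}≡85, none ≡ 1. So 39 has order 172 and is a primitive root mod 173.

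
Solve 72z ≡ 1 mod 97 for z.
Since 97 is prime, by Fermat 72^(-1) ≡ 72^{95} ≡ 31 mod 97. Verify: 72 × 31 = 2232 ≡ 1 mod 97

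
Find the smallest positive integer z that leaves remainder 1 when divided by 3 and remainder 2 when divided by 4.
M = 3 × 4 = 12. M₁ = 4, y₁ ≡ 1 mod 3. M₂ = 3, y₂ ≡ 3 mod 4. z = 1×4×1 + 2×3×3 ≡ 10 mod 12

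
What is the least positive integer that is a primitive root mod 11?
g = 2. For each prime q|10: 2^{5}≡10, 2^{2}≡4, none ≡ 1, so ord_11(2) = 10 and 2 is a primitive root.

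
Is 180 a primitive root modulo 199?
180^{9} ≡ 1 mod 199 and 9 < 198, so ord_199(180) = 9 ≠ 198 and 180 is not a primitive root.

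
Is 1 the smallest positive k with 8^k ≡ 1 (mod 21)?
Powers of 8 mod 21: 8^1≡8, 8^2≡1. 8^1≡8≢1, so ord ≠ 1. No, the actual order is 2.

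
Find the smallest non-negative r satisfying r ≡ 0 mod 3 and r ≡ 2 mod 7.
M = 3 × 7 = 21. M₁ = 7, y₁ ≡ 1 mod 3. M₂ = 3, y₂ ≡ 5 mod 7. r = 0×7×1 + 2×3×5 ≡ 9 mod 21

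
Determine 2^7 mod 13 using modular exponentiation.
By repeated squaring (mod 13): 2^{1}≡2, 2^{2}≡4, 2^{4}≡3. Then 2^{7} = 2^{4+2+1} ≡ 3 × 4 × 2 ≡ 11 (mod 13)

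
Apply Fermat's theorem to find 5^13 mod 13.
By Fermat: 5^{12} ≡ 1 mod 13. So 5^{13} = 5^{12} · 5^{1} ≡ 5^{1} ≡ 5 mod 13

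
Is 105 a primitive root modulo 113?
105^{28} ≡ 1 (mod 113) and 28 < 112, so ord_113(105) = 28 ≠ 112 and 105 is not a primitive root.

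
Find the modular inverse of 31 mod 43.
Since 43 is prime, by Fermat 31^(-1) ≡ 31^{41} ≡ 25 (mod 43). Verify: 31 × 25 = 775 ≡ 1 (mod 43)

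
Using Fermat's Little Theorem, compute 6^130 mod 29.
By Fermat: 6^{28} ≡ 1 mod 29. 130 = 4×28 + 18. So 6^{130} ≡ 6^{18} ≡ 20 mod 29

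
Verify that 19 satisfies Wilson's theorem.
(18)! mod 19 = 18. Since this equals -1 (mod 19), Wilson confirms 19 is prime.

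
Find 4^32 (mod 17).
Using Fermat: 4^{16} ≡ 1 (mod 17). 32 ≡ 0 (mod 16). So 4^{32} ≡ 4^{0} ≡ 1 (mod 17)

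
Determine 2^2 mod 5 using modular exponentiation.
2^{2} = 4 ≡ 4 (mod 5)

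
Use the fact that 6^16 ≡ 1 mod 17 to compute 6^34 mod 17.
By Fermat: 6^{16} ≡ 1 mod 17. 34 = 2×16 + 2. So 6^{34} ≡ 6^{2} ≡ 2 mod 17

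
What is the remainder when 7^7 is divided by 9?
By repeated squaring mod 9: 7^{1}≡7, 7^{2}≡4, 7^{4}≡7. Then 7^{7} = 7^{4+2+1} ≡ 7 × 4 × 7 ≡ 7 mod 9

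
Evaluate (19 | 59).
(19/59) = 19^{29} mod 59 = 1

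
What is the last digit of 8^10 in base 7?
Using Fermat: 8^{6} ≡ 1 mod 7. 10 ≡ 4 mod 6. So 8^{10} ≡ 8^{4} ≡ 1 mod 7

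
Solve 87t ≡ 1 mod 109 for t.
Since 109 is prime, by Fermat 87^(-1) ≡ 87^{107} ≡ 104 mod 109. Verify: 87 × 104 = 9048 ≡ 1 mod 109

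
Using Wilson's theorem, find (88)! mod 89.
By Wilson's theorem, (88)! ≡ -1 ≡ 88 (mod 89)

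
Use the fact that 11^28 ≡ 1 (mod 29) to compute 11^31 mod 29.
By Fermat: 11^{28} ≡ 1 (mod 29). So 11^{31} = 11^{28} · 11^{3} ≡ 11^{3} ≡ 26 (mod 29)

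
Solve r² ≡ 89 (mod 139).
The square roots of 89 mod 139 are 28 and 111. Verify: 28² = 784 ≡ 89 (mod 139)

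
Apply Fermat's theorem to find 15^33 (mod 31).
By Fermat: 15^{30} ≡ 1 (mod 31). So 15^{33} = 15^{30} · 15^{3} ≡ 15^{3} ≡ 27 (mod 31)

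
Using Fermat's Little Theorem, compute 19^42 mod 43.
By Fermat's Little Theorem, 19^{42} ≡ 1 mod 43 since 43 is prime and gcd(19, 43) = 1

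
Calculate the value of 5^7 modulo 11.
By repeated squaring mod 11: 5^{1}≡5, 5^{2}≡3, 5^{4}≡9. Then 5^{7} = 5^{4+2+1} ≡ 9 × 3 × 5 ≡ 3 mod 11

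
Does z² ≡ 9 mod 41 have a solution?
By Euler's criterion: 9^{20} ≡ 1 mod 41. Since this equals 1, 9 is a QR.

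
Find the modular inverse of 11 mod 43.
Since 43 is prime, by Fermat 11^(-1) ≡ 11^{41} ≡ 4 mod 43. Verify: 11 × 4 = 44 ≡ 1 mod 43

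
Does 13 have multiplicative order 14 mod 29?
Powers of 13 mod 29: 13^1≡13, 13^2≡24, 13^3≡22, 13^4≡25, 13^5≡6, 13^6≡20, 13^7≡28, 13^8≡16, 13^9≡5, 13^10≡7, 13^11≡4, 13^12≡23, 13^13≡9, 13^14≡1. First k with 13^k≡1 is k=14. Yes, ord_29(13) = 14.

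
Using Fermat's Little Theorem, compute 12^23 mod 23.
By Fermat: 12^{22} ≡ 1 (mod 23). So 12^{23} = 12^{22} · 12^{1} ≡ 12^{1} ≡ 12 (mod 23)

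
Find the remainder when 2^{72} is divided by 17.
By Fermat: 2^{16} ≡ 1 mod 17. 72 = 4×16 + 8. So 2^{72} ≡ 2^{8} ≡ 1 mod 17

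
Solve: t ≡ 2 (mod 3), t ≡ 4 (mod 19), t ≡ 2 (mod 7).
M = 3 × 19 × 7 = 399. M₁ = 133, y₁ ≡ 1 (mod 3). M₂ = 21, y₂ ≡ 10 (mod 19). M₃ = 57, y₃ ≡ 1 (mod 7). t = 2×133×1 + 4×21×10 + 2×57×1 ≡ 23 (mod 399)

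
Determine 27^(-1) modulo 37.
Since 37 is prime, by Fermat 27^(-1) ≡ 27^{35} ≡ 11 (mod 37). Verify: 27 × 11 = 297 ≡ 1 (mod 37)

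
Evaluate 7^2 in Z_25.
7^{2} = 49 ≡ 24 mod 25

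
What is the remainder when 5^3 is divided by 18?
5^{3} = 125 ≡ 17 (mod 18)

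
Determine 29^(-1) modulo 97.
Since 97 is prime, by Fermat 29^(-1) ≡ 29^{95} ≡ 87 mod 97. Verify: 29 × 87 = 2523 ≡ 1 mod 97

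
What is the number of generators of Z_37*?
Number of primitive roots mod 37 = φ(p-1) = φ(36) = 12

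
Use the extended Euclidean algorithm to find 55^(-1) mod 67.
Extended GCD: 55(-28) + 67(23) = 1. So 55^(-1) ≡ -28 ≡ 39 (mod 67). Verify: 55 × 39 = 2145 ≡ 1 (mod 67)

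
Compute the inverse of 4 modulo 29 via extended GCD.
Extended GCD: 4(-7) + 29(1) = 1. So 4^(-1) ≡ -7 ≡ 22 (mod 29). Verify: 4 × 22 = 88 ≡ 1 (mod 29)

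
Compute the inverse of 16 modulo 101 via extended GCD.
Extended GCD: 16(19) + 101(-3) = 1. So 16^(-1) ≡ 19 (mod 101). Verify: 16 × 19 = 304 ≡ 1 (mod 101)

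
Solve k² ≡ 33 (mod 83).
The square roots of 33 mod 83 are 38 and 45. Verify: 38² = 1444 ≡ 33 (mod 83)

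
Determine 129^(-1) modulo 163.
Since 163 is prime, by Fermat 129^(-1) ≡ 129^{161} ≡ 139 mod 163. Verify: 129 × 139 = 17931 ≡ 1 mod 163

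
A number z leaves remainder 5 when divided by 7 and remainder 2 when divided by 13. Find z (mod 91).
M = 7 × 13 = 91. M₁ = 13, y₁ ≡ 6 (mod 7). M₂ = 7, y₂ ≡ 2 (mod 13). z = 5×13×6 + 2×7×2 ≡ 54 (mod 91)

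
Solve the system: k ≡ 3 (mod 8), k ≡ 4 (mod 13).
M = 8 × 13 = 104. M₁ = 13, y₁ ≡ 5 (mod 8). M₂ = 8, y₂ ≡ 5 (mod 13). k = 3×13×5 + 4×8×5 ≡ 43 (mod 104)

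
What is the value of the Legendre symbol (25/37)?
(25/37) = 25^{18} mod 37 = 1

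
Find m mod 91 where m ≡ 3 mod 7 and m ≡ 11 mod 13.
M = 7 × 13 = 91. M₁ = 13, y₁ ≡ 6 mod 7. M₂ = 7, y₂ ≡ 2 mod 13. m = 3×13×6 + 11×7×2 ≡ 24 mod 91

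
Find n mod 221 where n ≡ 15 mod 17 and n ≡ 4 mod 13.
M = 17 × 13 = 221. M₁ = 13, y₁ ≡ 4 mod 17. M₂ = 17, y₂ ≡ 10 mod 13. n = 15×13×4 + 4×17×10 ≡ 134 mod 221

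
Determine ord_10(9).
Powers of 9 mod 10: 9^1≡9, 9^2≡1. ord_10(9) = 2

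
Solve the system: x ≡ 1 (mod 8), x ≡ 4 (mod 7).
M = 8 × 7 = 56. M₁ = 7, y₁ ≡ 7 (mod 8). M₂ = 8, y₂ ≡ 1 (mod 7). x = 1×7×7 + 4×8×1 ≡ 25 (mod 56)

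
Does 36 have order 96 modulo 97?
36^{6} ≡ 1 (mod 97) and 6 < 96, so ord_97(36) = 6 ≠ 96 and 36 is not a primitive root.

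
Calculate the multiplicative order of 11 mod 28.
Powers of 11 mod 28: 11^1≡11, 11^2≡9, 11^3≡15, 11^4≡25, 11^5≡23, 11^6≡1. Order = 6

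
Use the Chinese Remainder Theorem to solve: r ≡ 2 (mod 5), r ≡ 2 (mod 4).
M = 5 × 4 = 20. M₁ = 4, y₁ ≡ 4 (mod 5). M₂ = 5, y₂ ≡ 1 (mod 4). r = 2×4×4 + 2×5×1 ≡ 2 (mod 20)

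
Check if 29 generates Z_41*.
ord_41(29) divides 40. For each prime q|40: 29^{20}≡40, 29^{8}≡18, none ≡ 1. So 29 has order 40 and is a primitive root mod 41.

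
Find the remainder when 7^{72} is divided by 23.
By Fermat: 7^{22} ≡ 1 mod 23. 72 = 3×22 + 6. So 7^{72} ≡ 7^{6} ≡ 4 mod 23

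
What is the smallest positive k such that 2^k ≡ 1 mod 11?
Powers of 2 mod 11: 2^1≡2, 2^2≡4, 2^3≡8, 2^4≡5, 2^5≡10, 2^6≡9, 2^7≡7, 2^8≡3, 2^9≡6, 2^10≡1. Order = 10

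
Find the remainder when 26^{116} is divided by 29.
By Fermat: 26^{28} ≡ 1 mod 29. 116 = 4×28 + 4. So 26^{116} ≡ 26^{4} ≡ 23 mod 29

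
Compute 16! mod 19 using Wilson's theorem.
(18)! = (16)! × (17) × (18) ≡ -1 mod 19. So (16)! ≡ -1 × [(18)(17)]^(-1) ≡ 9 mod 19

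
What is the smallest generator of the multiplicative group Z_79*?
g = 3. For each prime q|78: 3^{39}≡78, 3^{26}≡23, 3^{6}≡18, none ≡ 1, so ord_79(3) = 78 and 3 is a primitive root.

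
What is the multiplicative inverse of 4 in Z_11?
Since 11 is prime, by Fermat 4^(-1) ≡ 4^{9} ≡ 3 (mod 11). Verify: 4 × 3 = 12 ≡ 1 (mod 11)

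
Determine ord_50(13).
Powers of 13 mod 50: 13^1≡13, 13^2≡19, 13^3≡47, 13^4≡11, 13^5≡43, 13^6≡9, 13^7≡17, 13^8≡21, 13^9≡23, 13^10≡49, 13^11≡37, 13^12≡31, 13^13≡3, 13^14≡39, 13^15≡7, 13^16≡41, 13^17≡33, 13^18≡29, 13^19≡27, 13^20≡1. ord_50(13) = 20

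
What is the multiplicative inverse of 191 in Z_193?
Since 193 is prime, by Fermat 191^(-1) ≡ 191^{191} ≡ 96 (mod 193). Verify: 191 × 96 = 18336 ≡ 1 (mod 193)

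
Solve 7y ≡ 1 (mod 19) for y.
Since 19 is prime, by Fermat 7^(-1) ≡ 7^{17} ≡ 11 (mod 19). Verify: 7 × 11 = 77 ≡ 1 (mod 19)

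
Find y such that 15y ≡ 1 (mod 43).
Since 43 is prime, by Fermat 15^(-1) ≡ 15^{41} ≡ 23 (mod 43). Verify: 15 × 23 = 345 ≡ 1 (mod 43)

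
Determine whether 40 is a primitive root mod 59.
ord_59(40) divides 58. For each prime q|58: 40^{29}≡58, 40^{2}≡7, none ≡ 1. So 40 has order 58 and is a primitive root mod 59.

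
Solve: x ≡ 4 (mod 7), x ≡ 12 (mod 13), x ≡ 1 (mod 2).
M = 7 × 13 × 2 = 182. M₁ = 26, y₁ ≡ 3 (mod 7). M₂ = 14, y₂ ≡ 1 (mod 13). M₃ = 91, y₃ ≡ 1 (mod 2). x = 4×26×3 + 12×14×1 + 1×91×1 ≡ 25 (mod 182)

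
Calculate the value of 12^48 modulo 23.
Using Fermat: 12^{22} ≡ 1 mod 23. 48 ≡ 4 mod 22. So 12^{48} ≡ 12^{4} ≡ 13 mod 23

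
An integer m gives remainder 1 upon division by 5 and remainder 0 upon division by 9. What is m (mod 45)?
M = 5 × 9 = 45. M₁ = 9, y₁ ≡ 4 (mod 5). M₂ = 5, y₂ ≡ 2 (mod 9). m = 1×9×4 + 0×5×2 ≡ 36 (mod 45)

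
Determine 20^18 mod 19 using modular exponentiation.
Using Fermat: 20^{18} ≡ 1 mod 19. 18 ≡ 0 mod 18. So 20^{18} ≡ 20^{0} ≡ 1 mod 19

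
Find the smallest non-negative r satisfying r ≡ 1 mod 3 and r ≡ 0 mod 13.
M = 3 × 13 = 39. M₁ = 13, y₁ ≡ 1 mod 3. M₂ = 3, y₂ ≡ 9 mod 13. r = 1×13×1 + 0×3×9 ≡ 13 mod 39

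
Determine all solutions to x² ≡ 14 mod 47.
The square roots of 14 mod 47 are 25 and 22. Verify: 25² = 625 ≡ 14 mod 47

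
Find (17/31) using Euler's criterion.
(17/31) = 17^{15} mod 31 = -1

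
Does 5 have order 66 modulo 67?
5^{22} ≡ 1 mod 67 and 22 < 66, so ord_67(5) = 22 ≠ 66 and 5 is not a primitive root.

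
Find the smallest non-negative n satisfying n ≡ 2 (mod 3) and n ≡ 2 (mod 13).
M = 3 × 13 = 39. M₁ = 13, y₁ ≡ 1 (mod 3). M₂ = 3, y₂ ≡ 9 (mod 13). n = 2×13×1 + 2×3×9 ≡ 2 (mod 39)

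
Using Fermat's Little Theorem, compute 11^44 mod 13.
By Fermat: 11^{12} ≡ 1 (mod 13). 44 = 3×12 + 8. So 11^{44} ≡ 11^{8} ≡ 9 (mod 13)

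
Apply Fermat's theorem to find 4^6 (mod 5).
By Fermat: 4^{4} ≡ 1 (mod 5). So 4^{6} = 4^{4} · 4^{2} ≡ 4^{2} ≡ 1 (mod 5)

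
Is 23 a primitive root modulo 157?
23^{52} ≡ 1 (mod 157) and 52 < 156, so ord_157(23) = 52 ≠ 156 and 23 is not a primitive root.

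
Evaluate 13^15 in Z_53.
By repeated squaring (mod 53): 13^{1}≡13, 13^{2}≡10, 13^{4}≡47, 13^{8}≡36. Then 13^{15} = 13^{8+4+2+1} ≡ 36 × 47 × 10 × 13 ≡ 10 (mod 53)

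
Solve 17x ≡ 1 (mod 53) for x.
Since 53 is prime, by Fermat 17^(-1) ≡ 17^{51} ≡ 25 (mod 53). Verify: 17 × 25 = 425 ≡ 1 (mod 53)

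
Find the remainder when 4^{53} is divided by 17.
By Fermat: 4^{16} ≡ 1 (mod 17). 53 = 3×16 + 5. So 4^{53} ≡ 4^{5} ≡ 4 (mod 17)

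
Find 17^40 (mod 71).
By repeated squaring (mod 71): 17^{1}≡17, 17^{2}≡5, 17^{4}≡25, 17^{8}≡57, 17^{16}≡54, 17^{32}≡5. Then 17^{40} = 17^{32+8} ≡ 5 × 57 ≡ 1 (mod 71)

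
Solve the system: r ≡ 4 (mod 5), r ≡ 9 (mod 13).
M = 5 × 13 = 65. M₁ = 13, y₁ ≡ 2 (mod 5). M₂ = 5, y₂ ≡ 8 (mod 13). r = 4×13×2 + 9×5×8 ≡ 9 (mod 65)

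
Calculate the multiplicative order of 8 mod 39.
Powers of 8 mod 39: 8^1≡8, 8^2≡25, 8^3≡5, 8^4≡1. So the order of 8 is 4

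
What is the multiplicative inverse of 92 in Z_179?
Since 179 is prime, by Fermat 92^(-1) ≡ 92^{177} ≡ 72 (mod 179). Verify: 92 × 72 = 6624 ≡ 1 (mod 179)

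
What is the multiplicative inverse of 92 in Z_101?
Since 101 is prime, by Fermat 92^(-1) ≡ 92^{99} ≡ 56 (mod 101). Verify: 92 × 56 = 5152 ≡ 1 (mod 101)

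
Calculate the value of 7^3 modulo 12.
7^{3} = 343 ≡ 7 (mod 12)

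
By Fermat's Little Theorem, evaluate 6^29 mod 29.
By Fermat: 6^{28} ≡ 1 (mod 29). So 6^{29} = 6^{28} · 6^{1} ≡ 6^{1} ≡ 6 (mod 29)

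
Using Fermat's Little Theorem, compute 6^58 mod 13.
By Fermat: 6^{12} ≡ 1 mod 13. 58 = 4×12 + 10. So 6^{58} ≡ 6^{10} ≡ 4 mod 13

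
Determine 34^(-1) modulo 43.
Since 43 is prime, by Fermat 34^(-1) ≡ 34^{41} ≡ 19 mod 43. Verify: 34 × 19 = 646 ≡ 1 mod 43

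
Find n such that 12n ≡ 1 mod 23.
Since 23 is prime, by Fermat 12^(-1) ≡ 12^{21} ≡ 2 mod 23. Verify: 12 × 2 = 24 ≡ 1 mod 23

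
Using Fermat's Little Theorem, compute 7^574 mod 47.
By Fermat: 7^{46} ≡ 1 mod 47. 574 ≡ 22 mod 46. So 7^{574} ≡ 7^{22} ≡ 27 mod 47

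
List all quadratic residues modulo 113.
Squares in Z_113*: {1, 2, 4, 7, 8, 9, 11, 13, 14, 15, 16, 18, 22, 25, 26, 28, 30, 31, 32, 36, 41, 44, 49, 50, 51, 52, 53, 56, 57, 60, 61, 62, 63, 64, 69, 72, 77, 81, 82, 83, 85, 87, 88, 91, 95, 97, 98, 99, 100, 102, 104, 105, 106, 109, 111, 112}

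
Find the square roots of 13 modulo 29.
The square roots of 13 mod 29 are 10 and 19. Verify: 10² = 100 ≡ 13 (mod 29)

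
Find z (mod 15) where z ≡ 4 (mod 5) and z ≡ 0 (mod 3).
M = 5 × 3 = 15. M₁ = 3, y₁ ≡ 2 (mod 5). M₂ = 5, y₂ ≡ 2 (mod 3). z = 4×3×2 + 0×5×2 ≡ 9 (mod 15)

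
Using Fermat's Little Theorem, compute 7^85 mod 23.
By Fermat: 7^{22} ≡ 1 (mod 23). 85 = 3×22 + 19. So 7^{85} ≡ 7^{19} ≡ 11 (mod 23)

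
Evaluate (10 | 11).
(10/11) = 10^{5} mod 11 = -1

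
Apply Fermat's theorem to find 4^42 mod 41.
By Fermat: 4^{40} ≡ 1 mod 41. So 4^{42} = 4^{40} · 4^{2} ≡ 4^{2} ≡ 16 mod 41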